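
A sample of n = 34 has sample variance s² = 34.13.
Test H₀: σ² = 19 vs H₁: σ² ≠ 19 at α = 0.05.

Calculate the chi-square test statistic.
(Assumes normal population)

Answer: χ² = 59.2784, reject H₀

Derivation:
df = n - 1 = 33
χ² = (n-1)s²/σ₀² = 33×34.13/19 = 59.2784
Critical values: χ²_{0.975,33} = 19.047, χ²_{0.025,33} = 50.725
Rejection region: χ² < 19.047 or χ² > 50.725
Decision: reject H₀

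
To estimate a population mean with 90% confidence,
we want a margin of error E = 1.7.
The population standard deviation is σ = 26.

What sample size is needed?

z_0.05 = 1.645
n = (z×σ/E)² = (1.645×26/1.7)²
n = 632.9664
Round up: n = 633

Answer: n = 633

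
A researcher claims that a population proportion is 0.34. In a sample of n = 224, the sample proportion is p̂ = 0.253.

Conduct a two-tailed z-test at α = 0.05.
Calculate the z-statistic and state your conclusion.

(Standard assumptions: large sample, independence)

Answer: z = -2.7487, reject H₀

Derivation:
H₀: p = 0.34, H₁: p ≠ 0.34
Standard error: SE = √(p₀(1-p₀)/n) = √(0.34×0.66/224) = 0.031651
z-statistic: z = (p̂ - p₀)/SE = (0.253 - 0.34)/0.031651 = -2.7487
Critical value: z_0.025 = ±1.960
p-value = 0.0060
Decision: reject H₀ at α = 0.05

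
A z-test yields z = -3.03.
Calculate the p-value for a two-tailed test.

Answer: p-value ≈ 0.0024

Derivation:
For z = -3.03:
p = 2×P(Z > |-3.03|) = 2×(1 - Φ(3.03)) = 0.0024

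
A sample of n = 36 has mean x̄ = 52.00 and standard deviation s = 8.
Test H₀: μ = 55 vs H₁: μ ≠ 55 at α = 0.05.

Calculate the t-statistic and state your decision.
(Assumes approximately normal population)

Answer: t = -2.2501, reject H₀

Derivation:
df = n - 1 = 35
SE = s/√n = 8/√36 = 1.3333
t = (x̄ - μ₀)/SE = (52.00 - 55)/1.3333 = -2.2501
Critical value: t_{0.025,35} = ±2.030
p-value ≈ 0.0308
Decision: reject H₀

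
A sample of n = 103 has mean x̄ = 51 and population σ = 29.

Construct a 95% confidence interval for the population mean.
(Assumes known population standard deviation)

Confidence level: 95%, α = 0.05
z_0.025 = 1.960
SE = σ/√n = 29/√103 = 2.8575
Margin of error = 1.960 × 2.8575 = 5.6007
CI: x̄ ± margin = 51 ± 5.6007
CI: (45.3993, 56.6007)

Answer: (45.3993, 56.6007)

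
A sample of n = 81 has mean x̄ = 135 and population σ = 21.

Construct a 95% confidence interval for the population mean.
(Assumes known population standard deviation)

Answer: (130.4267, 139.5733)

Derivation:
Confidence level: 95%, α = 0.05
z_0.025 = 1.960
SE = σ/√n = 21/√81 = 2.3333
Margin of error = 1.960 × 2.3333 = 4.5733
CI: x̄ ± margin = 135 ± 4.5733
CI: (130.4267, 139.5733)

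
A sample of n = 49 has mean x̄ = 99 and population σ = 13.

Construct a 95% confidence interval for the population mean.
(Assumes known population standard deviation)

Answer: (95.3601, 102.6399)

Derivation:
Confidence level: 95%, α = 0.05
z_0.025 = 1.960
SE = σ/√n = 13/√49 = 1.8571
Margin of error = 1.960 × 1.8571 = 3.6399
CI: x̄ ± margin = 99 ± 3.6399
CI: (95.3601, 102.6399)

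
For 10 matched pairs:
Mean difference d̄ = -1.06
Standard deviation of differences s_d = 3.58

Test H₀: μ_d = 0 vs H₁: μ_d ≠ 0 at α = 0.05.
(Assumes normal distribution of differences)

df = n - 1 = 9
SE = s_d/√n = 3.58/√10 = 1.1321
t = d̄/SE = -1.06/1.1321 = -0.9363
Critical value: t_{0.025,9} = ±2.262
p-value ≈ 0.3736
Decision: fail to reject H₀

Answer: t = -0.9363, fail to reject H₀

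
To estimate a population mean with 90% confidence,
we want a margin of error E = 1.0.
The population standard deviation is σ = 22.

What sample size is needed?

Answer: n = 1310

Derivation:
z_0.05 = 1.645
n = (z×σ/E)² = (1.645×22/1.0)²
n = 1309.7161
Round up: n = 1310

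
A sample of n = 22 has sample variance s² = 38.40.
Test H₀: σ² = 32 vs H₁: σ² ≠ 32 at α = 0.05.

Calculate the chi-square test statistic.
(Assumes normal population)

df = n - 1 = 21
χ² = (n-1)s²/σ₀² = 21×38.40/32 = 25.2000
Critical values: χ²_{0.975,21} = 10.283, χ²_{0.025,21} = 35.479
Rejection region: χ² < 10.283 or χ² > 35.479
Decision: fail to reject H₀

Answer: χ² = 25.2000, fail to reject H₀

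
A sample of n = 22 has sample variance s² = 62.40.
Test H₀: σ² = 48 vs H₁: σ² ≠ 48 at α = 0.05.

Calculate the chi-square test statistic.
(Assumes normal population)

df = n - 1 = 21
χ² = (n-1)s²/σ₀² = 21×62.40/48 = 27.3000
Critical values: χ²_{0.975,21} = 10.283, χ²_{0.025,21} = 35.479
Rejection region: χ² < 10.283 or χ² > 35.479
Decision: fail to reject H₀

Answer: χ² = 27.3000, fail to reject H₀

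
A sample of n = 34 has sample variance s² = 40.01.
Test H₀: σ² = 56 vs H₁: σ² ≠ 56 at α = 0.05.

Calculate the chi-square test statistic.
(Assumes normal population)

df = n - 1 = 33
χ² = (n-1)s²/σ₀² = 33×40.01/56 = 23.5773
Critical values: χ²_{0.975,33} = 19.047, χ²_{0.025,33} = 50.725
Rejection region: χ² < 19.047 or χ² > 50.725
Decision: fail to reject H₀

Answer: χ² = 23.5773, fail to reject H₀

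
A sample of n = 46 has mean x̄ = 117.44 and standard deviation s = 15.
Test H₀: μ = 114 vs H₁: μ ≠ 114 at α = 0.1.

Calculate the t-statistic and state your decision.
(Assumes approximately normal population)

Answer: t = 1.5554, fail to reject H₀

Derivation:
df = n - 1 = 45
SE = s/√n = 15/√46 = 2.2116
t = (x̄ - μ₀)/SE = (117.44 - 114)/2.2116 = 1.5554
Critical value: t_{0.05,45} = ±1.679
p-value ≈ 0.1269
Decision: fail to reject H₀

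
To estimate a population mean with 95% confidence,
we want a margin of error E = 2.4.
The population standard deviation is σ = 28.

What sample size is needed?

z_0.025 = 1.960
n = (z×σ/E)² = (1.960×28/2.4)²
n = 522.8844
Round up: n = 523

Answer: n = 523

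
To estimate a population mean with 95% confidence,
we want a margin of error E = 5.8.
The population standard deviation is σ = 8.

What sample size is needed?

Answer: n = 8

Derivation:
z_0.025 = 1.960
n = (z×σ/E)² = (1.960×8/5.8)²
n = 7.3086
Round up: n = 8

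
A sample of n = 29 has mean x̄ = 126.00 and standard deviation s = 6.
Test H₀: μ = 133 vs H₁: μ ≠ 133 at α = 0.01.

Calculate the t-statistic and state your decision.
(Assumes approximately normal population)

df = n - 1 = 28
SE = s/√n = 6/√29 = 1.1142
t = (x̄ - μ₀)/SE = (126.00 - 133)/1.1142 = -6.2825
Critical value: t_{0.005,28} = ±2.763
p-value < 0.0001
Decision: reject H₀

Answer: t = -6.2825, reject H₀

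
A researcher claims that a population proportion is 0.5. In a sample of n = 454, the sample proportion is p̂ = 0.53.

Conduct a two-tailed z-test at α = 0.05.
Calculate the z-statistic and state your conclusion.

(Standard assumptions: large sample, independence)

H₀: p = 0.5, H₁: p ≠ 0.5
Standard error: SE = √(p₀(1-p₀)/n) = √(0.5×0.5/454) = 0.023466
z-statistic: z = (p̂ - p₀)/SE = (0.53 - 0.5)/0.023466 = 1.2784
Critical value: z_0.025 = ±1.960
p-value = 0.2011
Decision: fail to reject H₀ at α = 0.05

Answer: z = 1.2784, fail to reject H₀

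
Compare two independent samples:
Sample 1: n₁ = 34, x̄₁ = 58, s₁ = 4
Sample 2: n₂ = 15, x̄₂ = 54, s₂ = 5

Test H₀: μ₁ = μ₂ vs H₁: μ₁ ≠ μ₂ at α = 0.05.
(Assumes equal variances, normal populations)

Pooled variance: s²_p = [33×4² + 14×5²]/(47) = 18.6809
s_p = 4.3221
SE = s_p×√(1/n₁ + 1/n₂) = 4.3221×√(1/34 + 1/15) = 1.3397
t = (x̄₁ - x̄₂)/SE = (58 - 54)/1.3397 = 2.9857
df = 47, t-critical = ±2.012
Decision: reject H₀

Answer: t = 2.9857, reject H₀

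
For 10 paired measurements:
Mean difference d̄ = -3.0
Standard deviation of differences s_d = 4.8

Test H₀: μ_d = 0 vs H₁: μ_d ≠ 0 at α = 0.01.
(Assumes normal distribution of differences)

Answer: t = -1.9764, fail to reject H₀

Derivation:
df = n - 1 = 9
SE = s_d/√n = 4.8/√10 = 1.5179
t = d̄/SE = -3.0/1.5179 = -1.9764
Critical value: t_{0.005,9} = ±3.250
p-value ≈ 0.0795
Decision: fail to reject H₀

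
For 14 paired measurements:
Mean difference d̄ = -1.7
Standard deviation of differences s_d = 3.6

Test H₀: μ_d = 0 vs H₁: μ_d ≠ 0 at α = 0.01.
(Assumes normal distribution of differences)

Answer: t = -1.7670, fail to reject H₀

Derivation:
df = n - 1 = 13
SE = s_d/√n = 3.6/√14 = 0.9621
t = d̄/SE = -1.7/0.9621 = -1.7670
Critical value: t_{0.005,13} = ±3.012
p-value ≈ 0.1007
Decision: fail to reject H₀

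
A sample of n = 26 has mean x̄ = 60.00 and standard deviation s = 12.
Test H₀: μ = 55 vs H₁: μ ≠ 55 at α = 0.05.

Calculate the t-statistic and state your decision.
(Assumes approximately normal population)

Answer: t = 2.1246, reject H₀

Derivation:
df = n - 1 = 25
SE = s/√n = 12/√26 = 2.3534
t = (x̄ - μ₀)/SE = (60.00 - 55)/2.3534 = 2.1246
Critical value: t_{0.025,25} = ±2.060
p-value ≈ 0.0437
Decision: reject H₀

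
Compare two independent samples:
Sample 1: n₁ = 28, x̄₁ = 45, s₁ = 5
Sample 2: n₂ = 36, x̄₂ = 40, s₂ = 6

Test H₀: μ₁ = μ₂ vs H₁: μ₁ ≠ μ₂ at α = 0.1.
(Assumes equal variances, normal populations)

Answer: t = 3.5519, reject H₀

Derivation:
Pooled variance: s²_p = [27×5² + 35×6²]/(62) = 31.2097
s_p = 5.5866
SE = s_p×√(1/n₁ + 1/n₂) = 5.5866×√(1/28 + 1/36) = 1.4077
t = (x̄₁ - x̄₂)/SE = (45 - 40)/1.4077 = 3.5519
df = 62, t-critical = ±1.670
Decision: reject H₀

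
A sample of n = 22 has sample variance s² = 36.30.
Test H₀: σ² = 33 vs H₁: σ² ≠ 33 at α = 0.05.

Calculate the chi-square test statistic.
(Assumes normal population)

Answer: χ² = 23.1000, fail to reject H₀

Derivation:
df = n - 1 = 21
χ² = (n-1)s²/σ₀² = 21×36.30/33 = 23.1000
Critical values: χ²_{0.975,21} = 10.283, χ²_{0.025,21} = 35.479
Rejection region: χ² < 10.283 or χ² > 35.479
Decision: fail to reject H₀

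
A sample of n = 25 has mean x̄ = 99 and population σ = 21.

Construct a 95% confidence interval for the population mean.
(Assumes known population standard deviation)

Answer: (90.7680, 107.2320)

Derivation:
Confidence level: 95%, α = 0.05
z_0.025 = 1.960
SE = σ/√n = 21/√25 = 4.2000
Margin of error = 1.960 × 4.2000 = 8.2320
CI: x̄ ± margin = 99 ± 8.2320
CI: (90.7680, 107.2320)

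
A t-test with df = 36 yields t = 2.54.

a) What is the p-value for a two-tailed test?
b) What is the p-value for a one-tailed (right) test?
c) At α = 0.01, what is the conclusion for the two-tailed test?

Using t-distribution with df = 36:
a) Two-tailed: p = 2×P(T > 2.54) = 0.0155
b) One-tailed: p = P(T > 2.54) = 0.0078
c) 0.0155 ≥ 0.01, fail to reject H₀

Answer: a) 0.0155, b) 0.0078, c) fail to reject H₀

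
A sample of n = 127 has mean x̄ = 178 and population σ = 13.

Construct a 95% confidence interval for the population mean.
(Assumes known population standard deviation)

Confidence level: 95%, α = 0.05
z_0.025 = 1.960
SE = σ/√n = 13/√127 = 1.1536
Margin of error = 1.960 × 1.1536 = 2.2611
CI: x̄ ± margin = 178 ± 2.2611
CI: (175.7389, 180.2611)

Answer: (175.7389, 180.2611)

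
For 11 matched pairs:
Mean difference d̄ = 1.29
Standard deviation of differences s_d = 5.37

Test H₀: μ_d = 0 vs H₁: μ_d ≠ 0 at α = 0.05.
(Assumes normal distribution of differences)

Answer: t = 0.7967, fail to reject H₀

Derivation:
df = n - 1 = 10
SE = s_d/√n = 5.37/√11 = 1.6191
t = d̄/SE = 1.29/1.6191 = 0.7967
Critical value: t_{0.025,10} = ±2.228
p-value ≈ 0.4441
Decision: fail to reject H₀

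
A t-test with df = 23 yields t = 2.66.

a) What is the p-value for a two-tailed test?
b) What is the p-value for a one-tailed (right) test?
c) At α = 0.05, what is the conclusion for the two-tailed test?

Using t-distribution with df = 23:
a) Two-tailed: p = 2×P(T > 2.66) = 0.0140
b) One-tailed: p = P(T > 2.66) = 0.0070
c) 0.0140 < 0.05, reject H₀

Answer: a) 0.0140, b) 0.0070, c) reject H₀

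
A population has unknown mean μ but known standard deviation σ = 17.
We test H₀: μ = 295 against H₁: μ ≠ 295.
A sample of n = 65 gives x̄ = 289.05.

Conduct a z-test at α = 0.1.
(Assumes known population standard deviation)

Standard error: SE = σ/√n = 17/√65 = 2.1086
z-statistic: z = (x̄ - μ₀)/SE = (289.05 - 295)/2.1086 = -2.8218
Critical value: ±1.645
p-value = 0.0048
Decision: reject H₀

Answer: z = -2.8218, reject H₀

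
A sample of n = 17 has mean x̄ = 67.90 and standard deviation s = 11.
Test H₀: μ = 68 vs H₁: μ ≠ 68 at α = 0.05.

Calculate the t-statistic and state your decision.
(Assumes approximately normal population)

Answer: t = -0.0375, fail to reject H₀

Derivation:
df = n - 1 = 16
SE = s/√n = 11/√17 = 2.6679
t = (x̄ - μ₀)/SE = (67.90 - 68)/2.6679 = -0.0375
Critical value: t_{0.025,16} = ±2.120
p-value ≈ 0.9706
Decision: fail to reject H₀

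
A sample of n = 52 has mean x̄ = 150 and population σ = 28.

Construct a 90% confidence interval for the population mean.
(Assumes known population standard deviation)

Confidence level: 90%, α = 0.1
z_0.05 = 1.645
SE = σ/√n = 28/√52 = 3.8829
Margin of error = 1.645 × 3.8829 = 6.3874
CI: x̄ ± margin = 150 ± 6.3874
CI: (143.6126, 156.3874)

Answer: (143.6126, 156.3874)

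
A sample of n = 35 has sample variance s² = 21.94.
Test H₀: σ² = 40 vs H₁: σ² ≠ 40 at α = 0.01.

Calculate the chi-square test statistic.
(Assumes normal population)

Answer: χ² = 18.6490, fail to reject H₀

Derivation:
df = n - 1 = 34
χ² = (n-1)s²/σ₀² = 34×21.94/40 = 18.6490
Critical values: χ²_{0.995,34} = 16.501, χ²_{0.005,34} = 58.964
Rejection region: χ² < 16.501 or χ² > 58.964
Decision: fail to reject H₀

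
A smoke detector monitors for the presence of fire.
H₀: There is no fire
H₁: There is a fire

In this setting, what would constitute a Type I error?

Type I error (α): Rejecting H₀ when H₀ is true
Type II error (β): Failing to reject H₀ when H₁ is true

Answer: The alarm sounds when there is no fire (false alarm)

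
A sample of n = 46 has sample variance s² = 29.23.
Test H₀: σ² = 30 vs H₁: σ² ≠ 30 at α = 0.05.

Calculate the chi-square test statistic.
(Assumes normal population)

df = n - 1 = 45
χ² = (n-1)s²/σ₀² = 45×29.23/30 = 43.8450
Critical values: χ²_{0.975,45} = 28.366, χ²_{0.025,45} = 65.410
Rejection region: χ² < 28.366 or χ² > 65.410
Decision: fail to reject H₀

Answer: χ² = 43.8450, fail to reject H₀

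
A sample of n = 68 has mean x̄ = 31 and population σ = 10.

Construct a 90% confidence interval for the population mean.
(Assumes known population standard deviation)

Confidence level: 90%, α = 0.1
z_0.05 = 1.645
SE = σ/√n = 10/√68 = 1.2127
Margin of error = 1.645 × 1.2127 = 1.9949
CI: x̄ ± margin = 31 ± 1.9949
CI: (29.0051, 32.9949)

Answer: (29.0051, 32.9949)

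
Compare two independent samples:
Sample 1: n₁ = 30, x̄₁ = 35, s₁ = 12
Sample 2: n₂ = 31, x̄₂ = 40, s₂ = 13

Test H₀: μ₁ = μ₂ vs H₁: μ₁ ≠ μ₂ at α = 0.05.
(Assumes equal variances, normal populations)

Pooled variance: s²_p = [29×12² + 30×13²]/(59) = 156.7119
s_p = 12.5185
SE = s_p×√(1/n₁ + 1/n₂) = 12.5185×√(1/30 + 1/31) = 3.2061
t = (x̄₁ - x̄₂)/SE = (35 - 40)/3.2061 = -1.5595
df = 59, t-critical = ±2.001
Decision: fail to reject H₀

Answer: t = -1.5595, fail to reject H₀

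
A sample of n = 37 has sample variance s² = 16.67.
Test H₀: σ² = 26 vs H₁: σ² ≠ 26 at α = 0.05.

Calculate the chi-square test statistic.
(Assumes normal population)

Answer: χ² = 23.0815, fail to reject H₀

Derivation:
df = n - 1 = 36
χ² = (n-1)s²/σ₀² = 36×16.67/26 = 23.0815
Critical values: χ²_{0.975,36} = 21.336, χ²_{0.025,36} = 54.437
Rejection region: χ² < 21.336 or χ² > 54.437
Decision: fail to reject H₀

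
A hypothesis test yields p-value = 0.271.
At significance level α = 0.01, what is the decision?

Compare p-value to α:
0.271 ≥ 0.01
Decision: fail to reject H₀

Answer: fail to reject H₀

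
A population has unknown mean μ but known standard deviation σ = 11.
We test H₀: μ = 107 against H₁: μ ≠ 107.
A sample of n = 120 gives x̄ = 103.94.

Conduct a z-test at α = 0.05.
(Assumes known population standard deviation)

Standard error: SE = σ/√n = 11/√120 = 1.0042
z-statistic: z = (x̄ - μ₀)/SE = (103.94 - 107)/1.0042 = -3.0472
Critical value: ±1.960
p-value = 0.0023
Decision: reject H₀

Answer: z = -3.0472, reject H₀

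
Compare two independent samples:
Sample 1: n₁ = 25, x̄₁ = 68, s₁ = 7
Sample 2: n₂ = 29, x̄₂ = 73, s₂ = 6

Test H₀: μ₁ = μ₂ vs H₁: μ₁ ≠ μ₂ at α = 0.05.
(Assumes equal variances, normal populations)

Pooled variance: s²_p = [24×7² + 28×6²]/(52) = 42.0000
s_p = 6.4807
SE = s_p×√(1/n₁ + 1/n₂) = 6.4807×√(1/25 + 1/29) = 1.7687
t = (x̄₁ - x̄₂)/SE = (68 - 73)/1.7687 = -2.8269
df = 52, t-critical = ±2.007
Decision: reject H₀

Answer: t = -2.8269, reject H₀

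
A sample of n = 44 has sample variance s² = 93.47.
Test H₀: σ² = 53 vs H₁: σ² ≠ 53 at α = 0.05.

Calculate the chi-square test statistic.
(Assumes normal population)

df = n - 1 = 43
χ² = (n-1)s²/σ₀² = 43×93.47/53 = 75.8342
Critical values: χ²_{0.975,43} = 26.785, χ²_{0.025,43} = 62.990
Rejection region: χ² < 26.785 or χ² > 62.990
Decision: reject H₀

Answer: χ² = 75.8342, reject H₀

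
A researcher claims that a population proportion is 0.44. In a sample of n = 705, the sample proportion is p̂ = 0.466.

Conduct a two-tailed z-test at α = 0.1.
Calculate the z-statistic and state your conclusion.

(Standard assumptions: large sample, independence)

H₀: p = 0.44, H₁: p ≠ 0.44
Standard error: SE = √(p₀(1-p₀)/n) = √(0.44×0.56/705) = 0.018695
z-statistic: z = (p̂ - p₀)/SE = (0.466 - 0.44)/0.018695 = 1.3907
Critical value: z_0.05 = ±1.645
p-value = 0.1643
Decision: fail to reject H₀ at α = 0.1

Answer: z = 1.3907, fail to reject H₀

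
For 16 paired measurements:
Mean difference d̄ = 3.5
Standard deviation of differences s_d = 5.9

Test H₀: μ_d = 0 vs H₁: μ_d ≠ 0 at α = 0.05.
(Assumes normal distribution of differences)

df = n - 1 = 15
SE = s_d/√n = 5.9/√16 = 1.4750
t = d̄/SE = 3.5/1.4750 = 2.3729
Critical value: t_{0.025,15} = ±2.131
p-value ≈ 0.0314
Decision: reject H₀

Answer: t = 2.3729, reject H₀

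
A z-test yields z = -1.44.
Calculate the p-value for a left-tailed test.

For z = -1.44:
p = P(Z < -1.44) = Φ(-1.44) = 0.0749

Answer: p-value ≈ 0.0749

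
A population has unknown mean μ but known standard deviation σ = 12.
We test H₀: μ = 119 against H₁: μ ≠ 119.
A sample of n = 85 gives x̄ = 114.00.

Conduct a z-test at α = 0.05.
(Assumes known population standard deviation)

Standard error: SE = σ/√n = 12/√85 = 1.3016
z-statistic: z = (x̄ - μ₀)/SE = (114.00 - 119)/1.3016 = -3.8414
Critical value: ±1.960
p-value = 0.0001
Decision: reject H₀

Answer: z = -3.8414, reject H₀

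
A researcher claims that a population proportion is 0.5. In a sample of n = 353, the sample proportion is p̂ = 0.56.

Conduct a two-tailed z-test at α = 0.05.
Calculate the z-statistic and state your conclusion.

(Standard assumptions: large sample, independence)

H₀: p = 0.5, H₁: p ≠ 0.5
Standard error: SE = √(p₀(1-p₀)/n) = √(0.5×0.5/353) = 0.026612
z-statistic: z = (p̂ - p₀)/SE = (0.56 - 0.5)/0.026612 = 2.2546
Critical value: z_0.025 = ±1.960
p-value = 0.0242
Decision: reject H₀ at α = 0.05

Answer: z = 2.2546, reject H₀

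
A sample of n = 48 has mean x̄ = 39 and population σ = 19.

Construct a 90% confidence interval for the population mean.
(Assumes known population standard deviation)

Answer: (34.4888, 43.5112)

Derivation:
Confidence level: 90%, α = 0.1
z_0.05 = 1.645
SE = σ/√n = 19/√48 = 2.7424
Margin of error = 1.645 × 2.7424 = 4.5112
CI: x̄ ± margin = 39 ± 4.5112
CI: (34.4888, 43.5112)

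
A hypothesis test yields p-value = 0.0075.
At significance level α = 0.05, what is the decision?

Compare p-value to α:
0.0075 < 0.05
Decision: reject H₀

Answer: reject H₀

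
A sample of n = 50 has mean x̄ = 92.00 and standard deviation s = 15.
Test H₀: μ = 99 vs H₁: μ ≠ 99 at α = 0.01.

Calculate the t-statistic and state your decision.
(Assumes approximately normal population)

Answer: t = -3.2999, reject H₀

Derivation:
df = n - 1 = 49
SE = s/√n = 15/√50 = 2.1213
t = (x̄ - μ₀)/SE = (92.00 - 99)/2.1213 = -3.2999
Critical value: t_{0.005,49} = ±2.680
p-value ≈ 0.0018
Decision: reject H₀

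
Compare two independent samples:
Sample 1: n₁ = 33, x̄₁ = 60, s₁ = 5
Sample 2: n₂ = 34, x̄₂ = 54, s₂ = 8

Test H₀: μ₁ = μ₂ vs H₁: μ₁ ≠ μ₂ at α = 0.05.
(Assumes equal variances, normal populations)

Pooled variance: s²_p = [32×5² + 33×8²]/(65) = 44.8000
s_p = 6.6933
SE = s_p×√(1/n₁ + 1/n₂) = 6.6933×√(1/33 + 1/34) = 1.6356
t = (x̄₁ - x̄₂)/SE = (60 - 54)/1.6356 = 3.6684
df = 65, t-critical = ±1.997
Decision: reject H₀

Answer: t = 3.6684, reject H₀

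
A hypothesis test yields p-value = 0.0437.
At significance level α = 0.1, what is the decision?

Compare p-value to α:
0.0437 < 0.1
Decision: reject H₀

Answer: reject H₀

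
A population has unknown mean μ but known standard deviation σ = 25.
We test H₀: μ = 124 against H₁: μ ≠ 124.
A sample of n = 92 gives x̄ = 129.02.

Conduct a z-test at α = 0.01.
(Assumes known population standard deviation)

Standard error: SE = σ/√n = 25/√92 = 2.6064
z-statistic: z = (x̄ - μ₀)/SE = (129.02 - 124)/2.6064 = 1.9260
Critical value: ±2.576
p-value = 0.0541
Decision: fail to reject H₀

Answer: z = 1.9260, fail to reject H₀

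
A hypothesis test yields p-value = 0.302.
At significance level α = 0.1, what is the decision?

Answer: fail to reject H₀

Derivation:
Compare p-value to α:
0.302 ≥ 0.1
Decision: fail to reject H₀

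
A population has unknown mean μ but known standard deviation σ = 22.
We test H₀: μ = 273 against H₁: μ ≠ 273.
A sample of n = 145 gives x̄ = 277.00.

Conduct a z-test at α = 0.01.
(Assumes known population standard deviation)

Answer: z = 2.1894, fail to reject H₀

Derivation:
Standard error: SE = σ/√n = 22/√145 = 1.8270
z-statistic: z = (x̄ - μ₀)/SE = (277.00 - 273)/1.8270 = 2.1894
Critical value: ±2.576
p-value = 0.0286
Decision: fail to reject H₀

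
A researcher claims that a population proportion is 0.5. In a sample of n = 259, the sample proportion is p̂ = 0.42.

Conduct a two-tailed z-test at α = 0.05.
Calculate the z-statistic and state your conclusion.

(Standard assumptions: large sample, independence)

H₀: p = 0.5, H₁: p ≠ 0.5
Standard error: SE = √(p₀(1-p₀)/n) = √(0.5×0.5/259) = 0.031068
z-statistic: z = (p̂ - p₀)/SE = (0.42 - 0.5)/0.031068 = -2.5750
Critical value: z_0.025 = ±1.960
p-value = 0.0100
Decision: reject H₀ at α = 0.05

Answer: z = -2.5750, reject H₀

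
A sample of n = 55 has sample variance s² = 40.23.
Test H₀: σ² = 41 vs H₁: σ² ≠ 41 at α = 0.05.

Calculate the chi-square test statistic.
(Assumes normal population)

df = n - 1 = 54
χ² = (n-1)s²/σ₀² = 54×40.23/41 = 52.9859
Critical values: χ²_{0.975,54} = 35.586, χ²_{0.025,54} = 76.192
Rejection region: χ² < 35.586 or χ² > 76.192
Decision: fail to reject H₀

Answer: χ² = 52.9859, fail to reject H₀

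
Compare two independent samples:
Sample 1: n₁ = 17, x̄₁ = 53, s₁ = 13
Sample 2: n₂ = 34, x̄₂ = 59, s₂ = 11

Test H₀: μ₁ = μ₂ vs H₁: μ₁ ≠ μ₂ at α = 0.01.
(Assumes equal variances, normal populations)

Answer: t = -1.7278, fail to reject H₀

Derivation:
Pooled variance: s²_p = [16×13² + 33×11²]/(49) = 136.6735
s_p = 11.6907
SE = s_p×√(1/n₁ + 1/n₂) = 11.6907×√(1/17 + 1/34) = 3.4727
t = (x̄₁ - x̄₂)/SE = (53 - 59)/3.4727 = -1.7278
df = 49, t-critical = ±2.680
Decision: fail to reject H₀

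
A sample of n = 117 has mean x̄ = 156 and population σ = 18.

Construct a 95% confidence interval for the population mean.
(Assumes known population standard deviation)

Confidence level: 95%, α = 0.05
z_0.025 = 1.960
SE = σ/√n = 18/√117 = 1.6641
Margin of error = 1.960 × 1.6641 = 3.2616
CI: x̄ ± margin = 156 ± 3.2616
CI: (152.7384, 159.2616)

Answer: (152.7384, 159.2616)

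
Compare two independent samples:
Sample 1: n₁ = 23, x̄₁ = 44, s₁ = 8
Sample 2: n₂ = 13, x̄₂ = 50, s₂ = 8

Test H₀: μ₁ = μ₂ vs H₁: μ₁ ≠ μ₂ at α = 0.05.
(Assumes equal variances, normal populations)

Answer: t = -2.1615, reject H₀

Derivation:
Pooled variance: s²_p = [22×8² + 12×8²]/(34) = 64.0000
s_p = 8.0000
SE = s_p×√(1/n₁ + 1/n₂) = 8.0000×√(1/23 + 1/13) = 2.7759
t = (x̄₁ - x̄₂)/SE = (44 - 50)/2.7759 = -2.1615
df = 34, t-critical = ±2.032
Decision: reject H₀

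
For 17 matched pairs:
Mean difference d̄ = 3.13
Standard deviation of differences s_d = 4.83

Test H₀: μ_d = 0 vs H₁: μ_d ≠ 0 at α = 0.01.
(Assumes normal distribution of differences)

df = n - 1 = 16
SE = s_d/√n = 4.83/√17 = 1.1714
t = d̄/SE = 3.13/1.1714 = 2.6720
Critical value: t_{0.005,16} = ±2.921
p-value ≈ 0.0167
Decision: fail to reject H₀

Answer: t = 2.6720, fail to reject H₀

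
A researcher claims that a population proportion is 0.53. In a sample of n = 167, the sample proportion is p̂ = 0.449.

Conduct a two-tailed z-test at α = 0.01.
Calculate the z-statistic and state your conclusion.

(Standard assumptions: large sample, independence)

H₀: p = 0.53, H₁: p ≠ 0.53
Standard error: SE = √(p₀(1-p₀)/n) = √(0.53×0.47/167) = 0.038621
z-statistic: z = (p̂ - p₀)/SE = (0.449 - 0.53)/0.038621 = -2.0973
Critical value: z_0.005 = ±2.576
p-value = 0.0360
Decision: fail to reject H₀ at α = 0.01

Answer: z = -2.0973, fail to reject H₀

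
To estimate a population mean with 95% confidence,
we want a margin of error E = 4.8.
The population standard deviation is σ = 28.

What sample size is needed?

z_0.025 = 1.960
n = (z×σ/E)² = (1.960×28/4.8)²
n = 130.7211
Round up: n = 131

Answer: n = 131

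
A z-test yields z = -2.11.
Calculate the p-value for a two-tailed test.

Answer: p-value ≈ 0.0349

Derivation:
For z = -2.11:
p = 2×P(Z > |-2.11|) = 2×(1 - Φ(2.11)) = 0.0349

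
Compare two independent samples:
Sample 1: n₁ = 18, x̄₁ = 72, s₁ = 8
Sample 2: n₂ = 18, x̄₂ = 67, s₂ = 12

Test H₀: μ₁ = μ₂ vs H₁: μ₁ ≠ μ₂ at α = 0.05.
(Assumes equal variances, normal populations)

Pooled variance: s²_p = [17×8² + 17×12²]/(34) = 104.0000
s_p = 10.1980
SE = s_p×√(1/n₁ + 1/n₂) = 10.1980×√(1/18 + 1/18) = 3.3993
t = (x̄₁ - x̄₂)/SE = (72 - 67)/3.3993 = 1.4709
df = 34, t-critical = ±2.032
Decision: fail to reject H₀

Answer: t = 1.4709, fail to reject H₀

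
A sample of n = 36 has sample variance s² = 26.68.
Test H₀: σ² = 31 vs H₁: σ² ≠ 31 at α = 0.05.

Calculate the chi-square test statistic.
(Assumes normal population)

df = n - 1 = 35
χ² = (n-1)s²/σ₀² = 35×26.68/31 = 30.1226
Critical values: χ²_{0.975,35} = 20.569, χ²_{0.025,35} = 53.203
Rejection region: χ² < 20.569 or χ² > 53.203
Decision: fail to reject H₀

Answer: χ² = 30.1226, fail to reject H₀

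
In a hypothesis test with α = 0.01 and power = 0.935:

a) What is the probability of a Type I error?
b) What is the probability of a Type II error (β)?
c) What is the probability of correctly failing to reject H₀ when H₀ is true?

a) Type I error probability = α = 0.01
b) Power = P(reject H₀ | H₁ true) = 1 - β = 0.935, so Type II error probability = β = 1 - Power = 0.065
c) P(fail to reject H₀ | H₀ true) = 1 - α = 0.99

Answer: a) 0.01, b) 0.065, c) 0.99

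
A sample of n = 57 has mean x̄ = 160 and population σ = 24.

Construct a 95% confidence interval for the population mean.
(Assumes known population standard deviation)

Confidence level: 95%, α = 0.05
z_0.025 = 1.960
SE = σ/√n = 24/√57 = 3.1789
Margin of error = 1.960 × 3.1789 = 6.2306
CI: x̄ ± margin = 160 ± 6.2306
CI: (153.7694, 166.2306)

Answer: (153.7694, 166.2306)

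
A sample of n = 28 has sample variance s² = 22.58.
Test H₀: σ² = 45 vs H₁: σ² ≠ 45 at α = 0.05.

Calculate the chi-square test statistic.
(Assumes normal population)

Answer: χ² = 13.5480, reject H₀

Derivation:
df = n - 1 = 27
χ² = (n-1)s²/σ₀² = 27×22.58/45 = 13.5480
Critical values: χ²_{0.975,27} = 14.573, χ²_{0.025,27} = 43.195
Rejection region: χ² < 14.573 or χ² > 43.195
Decision: reject H₀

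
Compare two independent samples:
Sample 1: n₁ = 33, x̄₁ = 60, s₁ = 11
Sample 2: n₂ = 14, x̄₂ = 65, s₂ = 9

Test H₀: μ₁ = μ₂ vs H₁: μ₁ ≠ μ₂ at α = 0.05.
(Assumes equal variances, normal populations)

Pooled variance: s²_p = [32×11² + 13×9²]/(45) = 109.4444
s_p = 10.4616
SE = s_p×√(1/n₁ + 1/n₂) = 10.4616×√(1/33 + 1/14) = 3.3368
t = (x̄₁ - x̄₂)/SE = (60 - 65)/3.3368 = -1.4984
df = 45, t-critical = ±2.014
Decision: fail to reject H₀

Answer: t = -1.4984, fail to reject H₀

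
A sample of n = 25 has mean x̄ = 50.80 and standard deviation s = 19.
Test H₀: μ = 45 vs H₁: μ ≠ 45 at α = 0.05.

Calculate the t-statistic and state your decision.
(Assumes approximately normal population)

df = n - 1 = 24
SE = s/√n = 19/√25 = 3.8000
t = (x̄ - μ₀)/SE = (50.80 - 45)/3.8000 = 1.5263
Critical value: t_{0.025,24} = ±2.064
p-value ≈ 0.1400
Decision: fail to reject H₀

Answer: t = 1.5263, fail to reject H₀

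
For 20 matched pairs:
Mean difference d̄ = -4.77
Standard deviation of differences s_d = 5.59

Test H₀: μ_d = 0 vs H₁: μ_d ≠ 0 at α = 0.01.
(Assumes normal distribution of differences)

df = n - 1 = 19
SE = s_d/√n = 5.59/√20 = 1.2500
t = d̄/SE = -4.77/1.2500 = -3.8160
Critical value: t_{0.005,19} = ±2.861
p-value ≈ 0.0012
Decision: reject H₀

Answer: t = -3.8160, reject H₀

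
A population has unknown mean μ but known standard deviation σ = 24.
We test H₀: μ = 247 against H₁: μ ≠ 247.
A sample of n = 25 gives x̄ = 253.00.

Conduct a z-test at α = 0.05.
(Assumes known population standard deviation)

Answer: z = 1.2500, fail to reject H₀

Derivation:
Standard error: SE = σ/√n = 24/√25 = 4.8000
z-statistic: z = (x̄ - μ₀)/SE = (253.00 - 247)/4.8000 = 1.2500
Critical value: ±1.960
p-value = 0.2113
Decision: fail to reject H₀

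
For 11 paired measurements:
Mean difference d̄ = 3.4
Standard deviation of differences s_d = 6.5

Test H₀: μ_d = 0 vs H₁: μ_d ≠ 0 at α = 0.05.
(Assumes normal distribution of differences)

Answer: t = 1.7349, fail to reject H₀

Derivation:
df = n - 1 = 10
SE = s_d/√n = 6.5/√11 = 1.9598
t = d̄/SE = 3.4/1.9598 = 1.7349
Critical value: t_{0.025,10} = ±2.228
p-value ≈ 0.1134
Decision: fail to reject H₀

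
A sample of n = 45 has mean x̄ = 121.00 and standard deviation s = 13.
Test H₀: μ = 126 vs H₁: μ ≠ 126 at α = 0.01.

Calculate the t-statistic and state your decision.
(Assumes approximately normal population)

df = n - 1 = 44
SE = s/√n = 13/√45 = 1.9379
t = (x̄ - μ₀)/SE = (121.00 - 126)/1.9379 = -2.5801
Critical value: t_{0.005,44} = ±2.692
p-value ≈ 0.0133
Decision: fail to reject H₀

Answer: t = -2.5801, fail to reject H₀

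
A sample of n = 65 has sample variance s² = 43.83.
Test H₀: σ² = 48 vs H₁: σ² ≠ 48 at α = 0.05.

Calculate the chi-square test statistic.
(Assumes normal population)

Answer: χ² = 58.4400, fail to reject H₀

Derivation:
df = n - 1 = 64
χ² = (n-1)s²/σ₀² = 64×43.83/48 = 58.4400
Critical values: χ²_{0.975,64} = 43.776, χ²_{0.025,64} = 88.004
Rejection region: χ² < 43.776 or χ² > 88.004
Decision: fail to reject H₀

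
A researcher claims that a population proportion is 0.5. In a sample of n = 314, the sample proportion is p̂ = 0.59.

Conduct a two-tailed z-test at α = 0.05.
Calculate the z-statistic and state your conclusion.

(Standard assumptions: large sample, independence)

Answer: z = 3.1896, reject H₀

Derivation:
H₀: p = 0.5, H₁: p ≠ 0.5
Standard error: SE = √(p₀(1-p₀)/n) = √(0.5×0.5/314) = 0.028217
z-statistic: z = (p̂ - p₀)/SE = (0.59 - 0.5)/0.028217 = 3.1896
Critical value: z_0.025 = ±1.960
p-value = 0.0014
Decision: reject H₀ at α = 0.05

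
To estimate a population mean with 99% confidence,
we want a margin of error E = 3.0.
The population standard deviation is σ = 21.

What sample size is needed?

Answer: n = 326

Derivation:
z_0.005 = 2.576
n = (z×σ/E)² = (2.576×21/3.0)²
n = 325.1530
Round up: n = 326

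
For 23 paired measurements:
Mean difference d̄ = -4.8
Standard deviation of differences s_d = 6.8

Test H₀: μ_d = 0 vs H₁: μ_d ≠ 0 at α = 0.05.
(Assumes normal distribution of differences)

Answer: t = -3.3853, reject H₀

Derivation:
df = n - 1 = 22
SE = s_d/√n = 6.8/√23 = 1.4179
t = d̄/SE = -4.8/1.4179 = -3.3853
Critical value: t_{0.025,22} = ±2.074
p-value ≈ 0.0027
Decision: reject H₀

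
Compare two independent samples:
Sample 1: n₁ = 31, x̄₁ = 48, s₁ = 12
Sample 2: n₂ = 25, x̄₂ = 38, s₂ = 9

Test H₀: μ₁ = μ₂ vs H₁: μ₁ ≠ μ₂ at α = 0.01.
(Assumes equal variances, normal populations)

Pooled variance: s²_p = [30×12² + 24×9²]/(54) = 116.0000
s_p = 10.7703
SE = s_p×√(1/n₁ + 1/n₂) = 10.7703×√(1/31 + 1/25) = 2.8951
t = (x̄₁ - x̄₂)/SE = (48 - 38)/2.8951 = 3.4541
df = 54, t-critical = ±2.670
Decision: reject H₀

Answer: t = 3.4541, reject H₀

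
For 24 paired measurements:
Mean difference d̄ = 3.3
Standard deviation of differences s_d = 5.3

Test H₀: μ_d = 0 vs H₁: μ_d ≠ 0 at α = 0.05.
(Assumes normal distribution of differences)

Answer: t = 3.0502, reject H₀

Derivation:
df = n - 1 = 23
SE = s_d/√n = 5.3/√24 = 1.0819
t = d̄/SE = 3.3/1.0819 = 3.0502
Critical value: t_{0.025,23} = ±2.069
p-value ≈ 0.0057
Decision: reject H₀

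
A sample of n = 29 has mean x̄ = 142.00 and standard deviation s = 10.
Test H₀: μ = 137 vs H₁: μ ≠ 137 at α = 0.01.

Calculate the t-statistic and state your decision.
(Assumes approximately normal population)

Answer: t = 2.6925, fail to reject H₀

Derivation:
df = n - 1 = 28
SE = s/√n = 10/√29 = 1.8570
t = (x̄ - μ₀)/SE = (142.00 - 137)/1.8570 = 2.6925
Critical value: t_{0.005,28} = ±2.763
p-value ≈ 0.0118
Decision: fail to reject H₀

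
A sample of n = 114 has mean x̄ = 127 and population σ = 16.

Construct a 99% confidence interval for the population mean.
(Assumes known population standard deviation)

Answer: (123.1399, 130.8601)

Derivation:
Confidence level: 99%, α = 0.01
z_0.005 = 2.576
SE = σ/√n = 16/√114 = 1.4985
Margin of error = 2.576 × 1.4985 = 3.8601
CI: x̄ ± margin = 127 ± 3.8601
CI: (123.1399, 130.8601)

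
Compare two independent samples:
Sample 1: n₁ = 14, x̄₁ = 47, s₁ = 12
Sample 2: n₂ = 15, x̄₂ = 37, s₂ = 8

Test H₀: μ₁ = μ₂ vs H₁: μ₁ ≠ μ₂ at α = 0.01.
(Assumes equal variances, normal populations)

Pooled variance: s²_p = [13×12² + 14×8²]/(27) = 102.5185
s_p = 10.1251
SE = s_p×√(1/n₁ + 1/n₂) = 10.1251×√(1/14 + 1/15) = 3.7626
t = (x̄₁ - x̄₂)/SE = (47 - 37)/3.7626 = 2.6577
df = 27, t-critical = ±2.771
Decision: fail to reject H₀

Answer: t = 2.6577, fail to reject H₀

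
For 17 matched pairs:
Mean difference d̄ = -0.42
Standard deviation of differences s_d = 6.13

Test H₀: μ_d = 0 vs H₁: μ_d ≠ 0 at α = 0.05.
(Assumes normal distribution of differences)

Answer: t = -0.2825, fail to reject H₀

Derivation:
df = n - 1 = 16
SE = s_d/√n = 6.13/√17 = 1.4867
t = d̄/SE = -0.42/1.4867 = -0.2825
Critical value: t_{0.025,16} = ±2.120
p-value ≈ 0.7812
Decision: fail to reject H₀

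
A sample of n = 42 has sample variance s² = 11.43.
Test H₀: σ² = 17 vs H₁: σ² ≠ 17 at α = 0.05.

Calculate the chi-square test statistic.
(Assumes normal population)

df = n - 1 = 41
χ² = (n-1)s²/σ₀² = 41×11.43/17 = 27.5665
Critical values: χ²_{0.975,41} = 25.215, χ²_{0.025,41} = 60.561
Rejection region: χ² < 25.215 or χ² > 60.561
Decision: fail to reject H₀

Answer: χ² = 27.5665, fail to reject H₀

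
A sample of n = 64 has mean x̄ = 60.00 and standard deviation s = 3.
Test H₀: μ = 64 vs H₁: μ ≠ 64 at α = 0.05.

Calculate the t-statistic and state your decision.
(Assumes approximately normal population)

df = n - 1 = 63
SE = s/√n = 3/√64 = 0.3750
t = (x̄ - μ₀)/SE = (60.00 - 64)/0.3750 = -10.6667
Critical value: t_{0.025,63} = ±1.998
p-value < 0.0001
Decision: reject H₀

Answer: t = -10.6667, reject H₀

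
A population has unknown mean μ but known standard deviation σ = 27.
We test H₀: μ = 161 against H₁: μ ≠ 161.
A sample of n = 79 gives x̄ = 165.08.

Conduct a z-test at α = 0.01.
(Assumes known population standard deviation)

Answer: z = 1.3431, fail to reject H₀

Derivation:
Standard error: SE = σ/√n = 27/√79 = 3.0377
z-statistic: z = (x̄ - μ₀)/SE = (165.08 - 161)/3.0377 = 1.3431
Critical value: ±2.576
p-value = 0.1792
Decision: fail to reject H₀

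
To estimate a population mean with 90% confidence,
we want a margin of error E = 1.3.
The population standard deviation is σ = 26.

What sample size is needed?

z_0.05 = 1.645
n = (z×σ/E)² = (1.645×26/1.3)²
n = 1082.4100
Round up: n = 1083

Answer: n = 1083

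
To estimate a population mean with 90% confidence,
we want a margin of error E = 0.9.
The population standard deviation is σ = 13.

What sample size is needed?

z_0.05 = 1.645
n = (z×σ/E)² = (1.645×13/0.9)²
n = 564.5904
Round up: n = 565

Answer: n = 565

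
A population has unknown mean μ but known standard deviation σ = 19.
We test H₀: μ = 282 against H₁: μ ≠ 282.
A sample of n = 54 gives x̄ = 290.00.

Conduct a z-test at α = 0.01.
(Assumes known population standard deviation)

Answer: z = 3.0941, reject H₀

Derivation:
Standard error: SE = σ/√n = 19/√54 = 2.5856
z-statistic: z = (x̄ - μ₀)/SE = (290.00 - 282)/2.5856 = 3.0941
Critical value: ±2.576
p-value = 0.0020
Decision: reject H₀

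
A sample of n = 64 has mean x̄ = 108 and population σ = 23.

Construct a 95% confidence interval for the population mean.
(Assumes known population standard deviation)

Answer: (102.3650, 113.6350)

Derivation:
Confidence level: 95%, α = 0.05
z_0.025 = 1.960
SE = σ/√n = 23/√64 = 2.8750
Margin of error = 1.960 × 2.8750 = 5.6350
CI: x̄ ± margin = 108 ± 5.6350
CI: (102.3650, 113.6350)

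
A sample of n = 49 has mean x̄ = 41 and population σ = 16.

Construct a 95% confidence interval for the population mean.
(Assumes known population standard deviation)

Confidence level: 95%, α = 0.05
z_0.025 = 1.960
SE = σ/√n = 16/√49 = 2.2857
Margin of error = 1.960 × 2.2857 = 4.4800
CI: x̄ ± margin = 41 ± 4.4800
CI: (36.5200, 45.4800)

Answer: (36.5200, 45.4800)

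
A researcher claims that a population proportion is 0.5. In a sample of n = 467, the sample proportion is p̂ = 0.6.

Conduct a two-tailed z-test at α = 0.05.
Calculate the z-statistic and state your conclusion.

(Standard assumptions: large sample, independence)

Answer: z = 4.3221, reject H₀

Derivation:
H₀: p = 0.5, H₁: p ≠ 0.5
Standard error: SE = √(p₀(1-p₀)/n) = √(0.5×0.5/467) = 0.023137
z-statistic: z = (p̂ - p₀)/SE = (0.6 - 0.5)/0.023137 = 4.3221
Critical value: z_0.025 = ±1.960
p-value < 0.0001
Decision: reject H₀ at α = 0.05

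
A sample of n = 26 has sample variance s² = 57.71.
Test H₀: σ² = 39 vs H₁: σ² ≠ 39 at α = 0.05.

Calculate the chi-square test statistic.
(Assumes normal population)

Answer: χ² = 36.9936, fail to reject H₀

Derivation:
df = n - 1 = 25
χ² = (n-1)s²/σ₀² = 25×57.71/39 = 36.9936
Critical values: χ²_{0.975,25} = 13.120, χ²_{0.025,25} = 40.646
Rejection region: χ² < 13.120 or χ² > 40.646
Decision: fail to reject H₀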